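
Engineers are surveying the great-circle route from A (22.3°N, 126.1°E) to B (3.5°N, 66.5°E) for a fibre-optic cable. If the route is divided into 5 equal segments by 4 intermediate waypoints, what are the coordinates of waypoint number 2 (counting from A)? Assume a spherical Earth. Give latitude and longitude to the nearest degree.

Convert each endpoint to a unit vector on the sphere (x = cos φ cos λ, y = cos φ sin λ, z = sin φ).
The central angle between the endpoints is δ = arccos(p₁·p₂) ≈ 1.058 rad (60.6°).
Interpolate at f = 2/5 with slerp weights a = sin((1−f)δ)/sin δ ≈ 0.681, b = sin(fδ)/sin δ ≈ 0.471.
p = a·p₁ + b·p₂ ≈ (-0.183, 0.940, 0.287); φ = arcsin(p_z) ≈ 16.68°, λ = atan2(p_y, p_x) ≈ 101.04°.

≈ (17°N, 101°E)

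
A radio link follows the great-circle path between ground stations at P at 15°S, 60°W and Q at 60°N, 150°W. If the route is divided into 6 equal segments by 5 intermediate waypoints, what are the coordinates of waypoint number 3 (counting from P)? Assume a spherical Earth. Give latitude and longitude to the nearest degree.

Convert each endpoint to a unit vector on the sphere (x = cos φ cos λ, y = cos φ sin λ, z = sin φ).
The central angle between the endpoints is δ = arccos(p₁·p₂) ≈ 1.797 rad (103.0°).
Interpolate at f = 3/6 with slerp weights a = sin((1−f)δ)/sin δ ≈ 0.803, b = sin(fδ)/sin δ ≈ 0.803.
p = a·p₁ + b·p₂ ≈ (0.040, -0.872, 0.487); φ = arcsin(p_z) ≈ 29.17°, λ = atan2(p_y, p_x) ≈ -87.37°.

≈ 29°N, 87°W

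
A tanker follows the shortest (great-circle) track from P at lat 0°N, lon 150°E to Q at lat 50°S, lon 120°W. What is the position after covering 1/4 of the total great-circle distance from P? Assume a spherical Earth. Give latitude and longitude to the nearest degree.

The haversine formula gives a central angle δ ≈ 1.571 rad (90.0°) between the endpoints.
Interpolate at f = 1/4 with slerp weights a = sin((1−f)δ)/sin δ ≈ 0.924, b = sin(fδ)/sin δ ≈ 0.383.
p = a·p₁ + b·p₂ ≈ (-0.923, 0.249, -0.293); φ = arcsin(p_z) ≈ -17.05°, λ = atan2(p_y, p_x) ≈ 164.91°.

≈ lat 17°S, lon 165°E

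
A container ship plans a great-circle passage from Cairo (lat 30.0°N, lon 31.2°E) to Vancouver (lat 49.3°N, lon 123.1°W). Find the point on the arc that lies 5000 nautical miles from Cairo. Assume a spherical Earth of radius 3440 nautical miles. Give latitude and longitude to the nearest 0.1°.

≈ lat 62.0°N, lon 111.7°W

Convert each endpoint to a unit vector on the sphere (x = cos φ cos λ, y = cos φ sin λ, z = sin φ).
The central angle between the endpoints is δ = arccos(p₁·p₂) ≈ 1.701 rad (97.5°). The total great-circle distance is δ·R ≈ 1.701 × 3440 ≈ 5851 nmi, so the target fraction is f = 5000/5851 ≈ 0.855.
Interpolate at f ≈ 0.855 with slerp weights a = sin((1−f)δ)/sin δ ≈ 0.247, b = sin(fδ)/sin δ ≈ 1.002.
p = a·p₁ + b·p₂ ≈ (-0.174, -0.436, 0.883); φ = arcsin(p_z) ≈ 61.99°, λ = atan2(p_y, p_x) ≈ -111.71°.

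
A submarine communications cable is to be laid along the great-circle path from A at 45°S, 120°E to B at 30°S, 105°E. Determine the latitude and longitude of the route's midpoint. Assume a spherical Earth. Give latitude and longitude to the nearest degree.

≈ 38°S, 112°E

The haversine formula gives a central angle δ ≈ 0.333 rad (19.1°) between the endpoints.
Interpolate at f = 1/2 with slerp weights a = sin((1−f)δ)/sin δ ≈ 0.507, b = sin(fδ)/sin δ ≈ 0.507.
p = a·p₁ + b·p₂ ≈ (-0.293, 0.735, -0.612); φ = arcsin(p_z) ≈ -37.74°, λ = atan2(p_y, p_x) ≈ 111.74°.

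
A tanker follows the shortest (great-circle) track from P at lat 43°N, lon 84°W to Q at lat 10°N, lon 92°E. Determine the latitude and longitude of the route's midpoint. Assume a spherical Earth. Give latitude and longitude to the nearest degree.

≈ lat 73°N, lon 81°E

Write both endpoints as unit vectors p₁, p₂ with components (cos φ cos λ, cos φ sin λ, sin φ).
The central angle between the endpoints is δ = arccos(p₁·p₂) ≈ 2.214 rad (126.9°).
Interpolate at f = 1/2 with slerp weights a = sin((1−f)δ)/sin δ ≈ 1.118, b = sin(fδ)/sin δ ≈ 1.118.
p = a·p₁ + b·p₂ ≈ (0.047, 0.287, 0.957); φ = arcsin(p_z) ≈ 73.08°, λ = atan2(p_y, p_x) ≈ 80.70°.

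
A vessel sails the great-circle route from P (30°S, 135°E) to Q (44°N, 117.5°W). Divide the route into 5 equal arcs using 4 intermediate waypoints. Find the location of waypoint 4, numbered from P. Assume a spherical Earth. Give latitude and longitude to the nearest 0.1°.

≈ (34.7°N, 147.0°W)

Write both endpoints as unit vectors p₁, p₂ with components (cos φ cos λ, cos φ sin λ, sin φ).
The central angle between the endpoints is δ = arccos(p₁·p₂) ≈ 2.135 rad (122.3°).
Interpolate at f = 4/5 with slerp weights a = sin((1−f)δ)/sin δ ≈ 0.490, b = sin(fδ)/sin δ ≈ 1.172.
p = a·p₁ + b·p₂ ≈ (-0.689, -0.448, 0.569); φ = arcsin(p_z) ≈ 34.70°, λ = atan2(p_y, p_x) ≈ -146.99°.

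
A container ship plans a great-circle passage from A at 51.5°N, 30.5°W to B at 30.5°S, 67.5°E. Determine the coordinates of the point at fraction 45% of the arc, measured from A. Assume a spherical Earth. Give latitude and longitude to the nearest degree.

≈ 20°N, 25°E

Write both endpoints as unit vectors p₁, p₂ with components (cos φ cos λ, cos φ sin λ, sin φ).
The central angle between the endpoints is δ = arccos(p₁·p₂) ≈ 2.062 rad (118.2°).
Interpolate at f = 0.45 with slerp weights a = sin((1−f)δ)/sin δ ≈ 1.028, b = sin(fδ)/sin δ ≈ 0.908.
p = a·p₁ + b·p₂ ≈ (0.851, 0.398, 0.344); φ = arcsin(p_z) ≈ 20.10°, λ = atan2(p_y, p_x) ≈ 25.07°.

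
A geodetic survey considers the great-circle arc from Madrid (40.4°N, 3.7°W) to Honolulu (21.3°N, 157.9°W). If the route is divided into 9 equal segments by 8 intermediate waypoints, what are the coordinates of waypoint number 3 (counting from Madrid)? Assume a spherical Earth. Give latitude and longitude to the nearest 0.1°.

Convert each endpoint to a unit vector on the sphere (x = cos φ cos λ, y = cos φ sin λ, z = sin φ).
The central angle between the endpoints is δ = arccos(p₁·p₂) ≈ 1.986 rad (113.8°).
Interpolate at f = 3/9 with slerp weights a = sin((1−f)δ)/sin δ ≈ 1.060, b = sin(fδ)/sin δ ≈ 0.672.
p = a·p₁ + b·p₂ ≈ (0.225, -0.288, 0.931); φ = arcsin(p_z) ≈ 68.57°, λ = atan2(p_y, p_x) ≈ -51.90°.

≈ 68.6°N, 51.9°W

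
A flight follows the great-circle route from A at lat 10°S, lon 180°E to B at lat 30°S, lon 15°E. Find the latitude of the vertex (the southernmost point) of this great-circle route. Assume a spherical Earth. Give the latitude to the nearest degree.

≈ 71°S

The great circle lies in the plane with unit normal n̂ = (p₁ × p₂)/|p₁ × p₂|.
Here n̂_z ≈ -0.327; the vertex latitude is φ_max = arccos|n̂_z| ≈ 70.9°.
Check via Clairaut: cos φ_max = |cos φ₁| · sin C = cos(10.0°)·sin(160.6°) ≈ 0.327, again giving ≈ 70.9°.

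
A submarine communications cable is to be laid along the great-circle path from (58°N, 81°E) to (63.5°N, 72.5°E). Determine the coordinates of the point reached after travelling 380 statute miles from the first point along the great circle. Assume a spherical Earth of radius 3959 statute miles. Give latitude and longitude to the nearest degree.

Convert each endpoint to a unit vector on the sphere (x = cos φ cos λ, y = cos φ sin λ, z = sin φ).
The central angle between the endpoints is δ = arccos(p₁·p₂) ≈ 0.120 rad (6.9°). The total great-circle distance is δ·R ≈ 0.120 × 3959 ≈ 475 mi, so the target fraction is f = 380/475 ≈ 0.799.
Interpolate at f ≈ 0.799 with slerp weights a = sin((1−f)δ)/sin δ ≈ 0.201, b = sin(fδ)/sin δ ≈ 0.800.
p = a·p₁ + b·p₂ ≈ (0.124, 0.446, 0.887); φ = arcsin(p_z) ≈ 62.44°, λ = atan2(p_y, p_x) ≈ 74.45°.

≈ (62°N, 74°E)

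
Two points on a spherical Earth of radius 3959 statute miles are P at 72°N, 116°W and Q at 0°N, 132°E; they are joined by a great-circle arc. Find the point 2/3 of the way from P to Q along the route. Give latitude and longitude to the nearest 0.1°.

The haversine formula gives a central angle δ ≈ 1.687 rad (96.6°) between the endpoints.
Interpolate at f = 2/3 with slerp weights a = sin((1−f)δ)/sin δ ≈ 0.537, b = sin(fδ)/sin δ ≈ 0.908.
p = a·p₁ + b·p₂ ≈ (-0.680, 0.526, 0.510); φ = arcsin(p_z) ≈ 30.69°, λ = atan2(p_y, p_x) ≈ 142.30°.

≈ 30.7°N, 142.3°E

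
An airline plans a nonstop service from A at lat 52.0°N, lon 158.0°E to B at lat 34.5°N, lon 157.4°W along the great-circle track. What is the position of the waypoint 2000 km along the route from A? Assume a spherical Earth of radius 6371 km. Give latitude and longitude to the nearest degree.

From cos δ = sin φ₁ sin φ₂ + cos φ₁ cos φ₂ cos Δλ, the central angle is δ ≈ 0.631 rad (36.1°). The total great-circle distance is δ·R ≈ 0.631 × 6371 ≈ 4018 km, so the target fraction is f = 2000/4018 ≈ 0.498.
Interpolate at f ≈ 0.498 with slerp weights a = sin((1−f)δ)/sin δ ≈ 0.528, b = sin(fδ)/sin δ ≈ 0.524.
p = a·p₁ + b·p₂ ≈ (-0.700, -0.044, 0.713); φ = arcsin(p_z) ≈ 45.47°, λ = atan2(p_y, p_x) ≈ -176.40°.

≈ lat 45°N, lon 176°W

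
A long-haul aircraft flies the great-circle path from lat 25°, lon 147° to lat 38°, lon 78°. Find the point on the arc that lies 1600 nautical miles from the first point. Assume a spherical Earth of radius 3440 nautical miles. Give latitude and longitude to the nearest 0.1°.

≈ lat 35.9°, lon 118.6°

Convert each endpoint to a unit vector on the sphere (x = cos φ cos λ, y = cos φ sin λ, z = sin φ).
The central angle between the endpoints is δ = arccos(p₁·p₂) ≈ 1.028 rad (58.9°). The total great-circle distance is δ·R ≈ 1.028 × 3440 ≈ 3538 nmi, so the target fraction is f = 1600/3538 ≈ 0.452.
Interpolate at f ≈ 0.452 with slerp weights a = sin((1−f)δ)/sin δ ≈ 0.623, b = sin(fδ)/sin δ ≈ 0.524.
p = a·p₁ + b·p₂ ≈ (-0.388, 0.711, 0.586); φ = arcsin(p_z) ≈ 35.87°, λ = atan2(p_y, p_x) ≈ 118.62°.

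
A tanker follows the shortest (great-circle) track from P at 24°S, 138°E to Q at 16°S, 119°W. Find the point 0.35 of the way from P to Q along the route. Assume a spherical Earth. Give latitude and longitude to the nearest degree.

≈ 31°S, 175°E

The haversine formula gives a central angle δ ≈ 1.656 rad (94.9°) between the endpoints.
Interpolate at f = 0.35 with slerp weights a = sin((1−f)δ)/sin δ ≈ 0.884, b = sin(fδ)/sin δ ≈ 0.550.
p = a·p₁ + b·p₂ ≈ (-0.856, 0.078, -0.511); φ = arcsin(p_z) ≈ -30.73°, λ = atan2(p_y, p_x) ≈ 174.80°.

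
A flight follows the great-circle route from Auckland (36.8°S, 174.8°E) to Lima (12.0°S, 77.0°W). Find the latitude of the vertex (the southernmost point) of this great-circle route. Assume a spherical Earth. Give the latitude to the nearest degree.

≈ 41°S

The great circle lies in the plane with unit normal n̂ = (p₁ × p₂)/|p₁ × p₂|.
Here n̂_z ≈ +0.749; the vertex latitude is φ_max = arccos|n̂_z| ≈ 41.5°.
Check via Clairaut: cos φ_max = |cos φ₁| · sin C = cos(36.8°)·sin(110.6°) ≈ 0.749, again giving ≈ 41.5°.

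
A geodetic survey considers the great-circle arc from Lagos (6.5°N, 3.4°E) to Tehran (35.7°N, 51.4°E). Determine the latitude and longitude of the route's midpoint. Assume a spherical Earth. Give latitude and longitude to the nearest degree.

Write both endpoints as unit vectors p₁, p₂ with components (cos φ cos λ, cos φ sin λ, sin φ).
The central angle between the endpoints is δ = arccos(p₁·p₂) ≈ 0.920 rad (52.7°).
Interpolate at f = 1/2 with slerp weights a = sin((1−f)δ)/sin δ ≈ 0.558, b = sin(fδ)/sin δ ≈ 0.558.
p = a·p₁ + b·p₂ ≈ (0.836, 0.387, 0.389); φ = arcsin(p_z) ≈ 22.88°, λ = atan2(p_y, p_x) ≈ 24.84°.

≈ (23°N, 25°E)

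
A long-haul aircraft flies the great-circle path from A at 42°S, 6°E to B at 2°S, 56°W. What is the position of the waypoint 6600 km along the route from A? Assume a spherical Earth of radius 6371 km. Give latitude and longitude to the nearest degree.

≈ 8°S, 50°W

Write both endpoints as unit vectors p₁, p₂ with components (cos φ cos λ, cos φ sin λ, sin φ).
The central angle between the endpoints is δ = arccos(p₁·p₂) ≈ 1.190 rad (68.2°). The total great-circle distance is δ·R ≈ 1.190 × 6371 ≈ 7579 km, so the target fraction is f = 6600/7579 ≈ 0.871.
Interpolate at f ≈ 0.871 with slerp weights a = sin((1−f)δ)/sin δ ≈ 0.165, b = sin(fδ)/sin δ ≈ 0.927.
p = a·p₁ + b·p₂ ≈ (0.640, -0.755, -0.143); φ = arcsin(p_z) ≈ -8.20°, λ = atan2(p_y, p_x) ≈ -49.72°.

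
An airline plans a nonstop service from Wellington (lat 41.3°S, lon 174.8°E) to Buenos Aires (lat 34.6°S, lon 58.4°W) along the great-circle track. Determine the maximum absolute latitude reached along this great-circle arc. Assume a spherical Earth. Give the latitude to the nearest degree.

The great circle lies in the plane with unit normal n̂ = (p₁ × p₂)/|p₁ × p₂|.
Here n̂_z ≈ +0.495; the vertex latitude is φ_max = arccos|n̂_z| ≈ 60.3°.

≈ 60°S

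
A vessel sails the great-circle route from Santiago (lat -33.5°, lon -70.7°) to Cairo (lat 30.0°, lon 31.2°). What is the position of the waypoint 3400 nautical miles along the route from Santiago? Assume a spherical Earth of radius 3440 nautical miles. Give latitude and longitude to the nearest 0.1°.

≈ lat -3.4°, lon -19.2°

Write both endpoints as unit vectors p₁, p₂ with components (cos φ cos λ, cos φ sin λ, sin φ).
The central angle between the endpoints is δ = arccos(p₁·p₂) ≈ 2.010 rad (115.1°). The total great-circle distance is δ·R ≈ 2.010 × 3440 ≈ 6913 nmi, so the target fraction is f = 3400/6913 ≈ 0.492.
Interpolate at f ≈ 0.492 with slerp weights a = sin((1−f)δ)/sin δ ≈ 0.942, b = sin(fδ)/sin δ ≈ 0.923.
p = a·p₁ + b·p₂ ≈ (0.943, -0.328, -0.059); φ = arcsin(p_z) ≈ -3.36°, λ = atan2(p_y, p_x) ≈ -19.15°.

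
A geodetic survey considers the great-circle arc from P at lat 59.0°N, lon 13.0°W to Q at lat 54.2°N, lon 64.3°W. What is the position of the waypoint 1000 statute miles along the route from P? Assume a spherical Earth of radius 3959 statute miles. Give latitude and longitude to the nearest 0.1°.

≈ lat 59.2°N, lon 41.4°W

Write both endpoints as unit vectors p₁, p₂ with components (cos φ cos λ, cos φ sin λ, sin φ).
The central angle between the endpoints is δ = arccos(p₁·p₂) ≈ 0.487 rad (27.9°). The total great-circle distance is δ·R ≈ 0.487 × 3959 ≈ 1929 mi, so the target fraction is f = 1000/1929 ≈ 0.518.
Interpolate at f ≈ 0.518 with slerp weights a = sin((1−f)δ)/sin δ ≈ 0.497, b = sin(fδ)/sin δ ≈ 0.534.
p = a·p₁ + b·p₂ ≈ (0.385, -0.339, 0.859); φ = arcsin(p_z) ≈ 59.16°, λ = atan2(p_y, p_x) ≈ -41.38°.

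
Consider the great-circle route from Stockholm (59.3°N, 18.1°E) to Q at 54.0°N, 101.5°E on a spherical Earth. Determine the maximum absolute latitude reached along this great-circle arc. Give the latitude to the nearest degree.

≈ 64°N

The great circle lies in the plane with unit normal n̂ = (p₁ × p₂)/|p₁ × p₂|.
Here n̂_z ≈ +0.436; the vertex latitude is φ_max = arccos|n̂_z| ≈ 64.1°.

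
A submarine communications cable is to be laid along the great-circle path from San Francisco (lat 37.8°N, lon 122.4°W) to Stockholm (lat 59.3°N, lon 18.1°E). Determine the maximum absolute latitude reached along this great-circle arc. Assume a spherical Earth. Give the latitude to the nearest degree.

≈ 75°N

The great circle lies in the plane with unit normal n̂ = (p₁ × p₂)/|p₁ × p₂|.
Here n̂_z ≈ +0.263; the vertex latitude is φ_max = arccos|n̂_z| ≈ 74.8°.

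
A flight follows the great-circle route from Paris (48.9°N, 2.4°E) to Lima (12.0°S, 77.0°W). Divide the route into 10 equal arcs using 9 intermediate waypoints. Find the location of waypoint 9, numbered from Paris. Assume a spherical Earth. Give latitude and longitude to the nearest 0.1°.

≈ (4.9°S, 71.0°W)

Convert each endpoint to a unit vector on the sphere (x = cos φ cos λ, y = cos φ sin λ, z = sin φ).
The central angle between the endpoints is δ = arccos(p₁·p₂) ≈ 1.609 rad (92.2°).
Interpolate at f = 9/10 with slerp weights a = sin((1−f)δ)/sin δ ≈ 0.160, b = sin(fδ)/sin δ ≈ 0.993.
p = a·p₁ + b·p₂ ≈ (0.324, -0.942, -0.086); φ = arcsin(p_z) ≈ -4.91°, λ = atan2(p_y, p_x) ≈ -71.03°.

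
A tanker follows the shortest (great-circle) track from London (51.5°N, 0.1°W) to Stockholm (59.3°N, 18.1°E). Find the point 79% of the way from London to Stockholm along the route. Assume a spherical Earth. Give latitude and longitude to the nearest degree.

Convert each endpoint to a unit vector on the sphere (x = cos φ cos λ, y = cos φ sin λ, z = sin φ).
The central angle between the endpoints is δ = arccos(p₁·p₂) ≈ 0.225 rad (12.9°).
Interpolate at f = 0.79 with slerp weights a = sin((1−f)δ)/sin δ ≈ 0.212, b = sin(fδ)/sin δ ≈ 0.793.
p = a·p₁ + b·p₂ ≈ (0.516, 0.125, 0.847); φ = arcsin(p_z) ≈ 57.90°, λ = atan2(p_y, p_x) ≈ 13.66°.

≈ 58°N, 14°E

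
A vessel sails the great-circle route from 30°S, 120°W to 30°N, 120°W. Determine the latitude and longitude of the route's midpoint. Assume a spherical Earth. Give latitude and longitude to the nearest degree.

From cos δ = sin φ₁ sin φ₂ + cos φ₁ cos φ₂ cos Δλ, the central angle is δ ≈ 1.047 rad (60.0°).
Interpolate at f = 1/2 with slerp weights a = sin((1−f)δ)/sin δ ≈ 0.577, b = sin(fδ)/sin δ ≈ 0.577.
p = a·p₁ + b·p₂ ≈ (-0.500, -0.866, 0.000); φ = arcsin(p_z) ≈ 0.00°, λ = atan2(p_y, p_x) ≈ -120.00°.

≈ 0°N, 120°W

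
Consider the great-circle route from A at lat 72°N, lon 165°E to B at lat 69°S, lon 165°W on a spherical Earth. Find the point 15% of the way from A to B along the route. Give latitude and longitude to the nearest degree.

Write both endpoints as unit vectors p₁, p₂ with components (cos φ cos λ, cos φ sin λ, sin φ).
The central angle between the endpoints is δ = arccos(p₁·p₂) ≈ 2.485 rad (142.4°).
Interpolate at f = 0.15 with slerp weights a = sin((1−f)δ)/sin δ ≈ 1.404, b = sin(fδ)/sin δ ≈ 0.596.
p = a·p₁ + b·p₂ ≈ (-0.625, 0.057, 0.778); φ = arcsin(p_z) ≈ 51.09°, λ = atan2(p_y, p_x) ≈ 174.80°.

≈ lat 51°N, lon 175°E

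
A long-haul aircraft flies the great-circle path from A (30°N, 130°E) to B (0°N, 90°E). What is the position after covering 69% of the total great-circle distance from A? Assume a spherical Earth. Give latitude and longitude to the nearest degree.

≈ (10°N, 101°E)

From cos δ = sin φ₁ sin φ₂ + cos φ₁ cos φ₂ cos Δλ, the central angle is δ ≈ 0.845 rad (48.4°).
Interpolate at f = 0.69 with slerp weights a = sin((1−f)δ)/sin δ ≈ 0.346, b = sin(fδ)/sin δ ≈ 0.736.
p = a·p₁ + b·p₂ ≈ (-0.193, 0.966, 0.173); φ = arcsin(p_z) ≈ 9.97°, λ = atan2(p_y, p_x) ≈ 101.29°.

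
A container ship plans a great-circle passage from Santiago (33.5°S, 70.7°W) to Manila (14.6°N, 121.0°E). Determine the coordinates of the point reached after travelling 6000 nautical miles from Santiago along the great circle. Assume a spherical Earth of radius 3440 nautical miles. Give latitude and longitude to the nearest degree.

The haversine formula gives a central angle δ ≈ 2.763 rad (158.3°) between the endpoints. The total great-circle distance is δ·R ≈ 2.763 × 3440 ≈ 9506 nmi, so the target fraction is f = 6000/9506 ≈ 0.631.
Interpolate at f ≈ 0.631 with slerp weights a = sin((1−f)δ)/sin δ ≈ 2.306, b = sin(fδ)/sin δ ≈ 2.667.
p = a·p₁ + b·p₂ ≈ (-0.694, 0.397, -0.601); φ = arcsin(p_z) ≈ -36.91°, λ = atan2(p_y, p_x) ≈ 150.19°.

≈ 37°S, 150°E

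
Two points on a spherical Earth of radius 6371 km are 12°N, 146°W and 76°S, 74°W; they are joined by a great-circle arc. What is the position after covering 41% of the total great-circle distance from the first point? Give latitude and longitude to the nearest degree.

Convert each endpoint to a unit vector on the sphere (x = cos φ cos λ, y = cos φ sin λ, z = sin φ).
The central angle between the endpoints is δ = arccos(p₁·p₂) ≈ 1.700 rad (97.4°).
Interpolate at f = 0.41 with slerp weights a = sin((1−f)δ)/sin δ ≈ 0.850, b = sin(fδ)/sin δ ≈ 0.647.
p = a·p₁ + b·p₂ ≈ (-0.646, -0.615, -0.451); φ = arcsin(p_z) ≈ -26.82°, λ = atan2(p_y, p_x) ≈ -136.39°.

≈ 27°S, 136°W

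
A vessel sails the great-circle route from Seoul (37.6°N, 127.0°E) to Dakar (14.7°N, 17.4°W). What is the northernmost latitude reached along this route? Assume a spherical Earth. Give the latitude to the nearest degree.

≈ 60°N

The great circle lies in the plane with unit normal n̂ = (p₁ × p₂)/|p₁ × p₂|.
Here n̂_z ≈ -0.505; the vertex latitude is φ_max = arccos|n̂_z| ≈ 59.7°.
Check via Clairaut: cos φ_max = |cos φ₁| · sin C = cos(37.6°)·sin(39.6°) ≈ 0.505, again giving ≈ 59.7°.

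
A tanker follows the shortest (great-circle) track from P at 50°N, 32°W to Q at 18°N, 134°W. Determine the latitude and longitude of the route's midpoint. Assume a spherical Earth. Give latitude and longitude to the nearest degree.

≈ 46°N, 96°W

Write both endpoints as unit vectors p₁, p₂ with components (cos φ cos λ, cos φ sin λ, sin φ).
The central angle between the endpoints is δ = arccos(p₁·p₂) ≈ 1.461 rad (83.7°).
Interpolate at f = 1/2 with slerp weights a = sin((1−f)δ)/sin δ ≈ 0.671, b = sin(fδ)/sin δ ≈ 0.671.
p = a·p₁ + b·p₂ ≈ (-0.078, -0.688, 0.722); φ = arcsin(p_z) ≈ 46.19°, λ = atan2(p_y, p_x) ≈ -96.43°.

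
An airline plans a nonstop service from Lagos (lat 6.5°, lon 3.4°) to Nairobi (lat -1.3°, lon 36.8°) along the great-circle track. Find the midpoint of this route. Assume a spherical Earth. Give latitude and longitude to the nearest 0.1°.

Write both endpoints as unit vectors p₁, p₂ with components (cos φ cos λ, cos φ sin λ, sin φ).
The central angle between the endpoints is δ = arccos(p₁·p₂) ≈ 0.598 rad (34.2°).
Interpolate at f = 1/2 with slerp weights a = sin((1−f)δ)/sin δ ≈ 0.523, b = sin(fδ)/sin δ ≈ 0.523.
p = a·p₁ + b·p₂ ≈ (0.938, 0.344, 0.047); φ = arcsin(p_z) ≈ 2.71°, λ = atan2(p_y, p_x) ≈ 20.15°.

≈ lat 2.7°, lon 20.2°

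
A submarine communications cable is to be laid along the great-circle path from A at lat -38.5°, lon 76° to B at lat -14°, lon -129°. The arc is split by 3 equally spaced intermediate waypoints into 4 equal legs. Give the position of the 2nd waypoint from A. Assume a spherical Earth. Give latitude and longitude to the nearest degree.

≈ lat -64°, lon 179°

Write both endpoints as unit vectors p₁, p₂ with components (cos φ cos λ, cos φ sin λ, sin φ).
The central angle between the endpoints is δ = arccos(p₁·p₂) ≈ 2.138 rad (122.5°).
Interpolate at f = 2/4 with slerp weights a = sin((1−f)δ)/sin δ ≈ 1.040, b = sin(fδ)/sin δ ≈ 1.040.
p = a·p₁ + b·p₂ ≈ (-0.438, 0.006, -0.899); φ = arcsin(p_z) ≈ -64.02°, λ = atan2(p_y, p_x) ≈ 179.28°.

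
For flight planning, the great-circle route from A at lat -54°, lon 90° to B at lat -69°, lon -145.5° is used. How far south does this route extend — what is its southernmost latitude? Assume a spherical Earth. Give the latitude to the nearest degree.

≈ -77°

The great circle lies in the plane with unit normal n̂ = (p₁ × p₂)/|p₁ × p₂|.
Here n̂_z ≈ +0.225; the vertex latitude is φ_max = arccos|n̂_z| ≈ 77.0°.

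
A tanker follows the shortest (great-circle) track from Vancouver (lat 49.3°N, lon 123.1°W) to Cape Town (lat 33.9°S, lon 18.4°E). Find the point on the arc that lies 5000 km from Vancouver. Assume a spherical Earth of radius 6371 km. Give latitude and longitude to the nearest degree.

Write both endpoints as unit vectors p₁, p₂ with components (cos φ cos λ, cos φ sin λ, sin φ).
The central angle between the endpoints is δ = arccos(p₁·p₂) ≈ 2.580 rad (147.8°). The total great-circle distance is δ·R ≈ 2.580 × 6371 ≈ 16437 km, so the target fraction is f = 5000/16437 ≈ 0.304.
Interpolate at f ≈ 0.304 with slerp weights a = sin((1−f)δ)/sin δ ≈ 1.831, b = sin(fδ)/sin δ ≈ 1.327.
p = a·p₁ + b·p₂ ≈ (0.393, -0.652, 0.648); φ = arcsin(p_z) ≈ 40.38°, λ = atan2(p_y, p_x) ≈ -58.92°.

≈ lat 40°N, lon 59°W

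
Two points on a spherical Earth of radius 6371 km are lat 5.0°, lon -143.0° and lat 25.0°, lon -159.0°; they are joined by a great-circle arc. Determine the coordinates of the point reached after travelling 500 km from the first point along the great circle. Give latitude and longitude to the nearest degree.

The haversine formula gives a central angle δ ≈ 0.440 rad (25.2°) between the endpoints. The total great-circle distance is δ·R ≈ 0.440 × 6371 ≈ 2804 km, so the target fraction is f = 500/2804 ≈ 0.178.
Interpolate at f ≈ 0.178 with slerp weights a = sin((1−f)δ)/sin δ ≈ 0.830, b = sin(fδ)/sin δ ≈ 0.184.
p = a·p₁ + b·p₂ ≈ (-0.816, -0.558, 0.150); φ = arcsin(p_z) ≈ 8.64°, λ = atan2(p_y, p_x) ≈ -145.67°.

≈ lat 9°, lon -146°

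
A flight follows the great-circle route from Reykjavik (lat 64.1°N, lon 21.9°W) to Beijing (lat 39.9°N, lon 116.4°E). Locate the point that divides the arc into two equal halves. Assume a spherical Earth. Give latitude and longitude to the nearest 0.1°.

≈ lat 71.1°N, lon 83.0°E

Convert each endpoint to a unit vector on the sphere (x = cos φ cos λ, y = cos φ sin λ, z = sin φ).
The central angle between the endpoints is δ = arccos(p₁·p₂) ≈ 1.238 rad (70.9°).
Interpolate at f = 1/2 with slerp weights a = sin((1−f)δ)/sin δ ≈ 0.614, b = sin(fδ)/sin δ ≈ 0.614.
p = a·p₁ + b·p₂ ≈ (0.039, 0.322, 0.946); φ = arcsin(p_z) ≈ 71.08°, λ = atan2(p_y, p_x) ≈ 83.02°.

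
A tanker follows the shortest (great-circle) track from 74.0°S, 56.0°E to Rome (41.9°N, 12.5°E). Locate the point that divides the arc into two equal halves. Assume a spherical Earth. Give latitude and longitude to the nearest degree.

Write both endpoints as unit vectors p₁, p₂ with components (cos φ cos λ, cos φ sin λ, sin φ).
The central angle between the endpoints is δ = arccos(p₁·p₂) ≈ 2.086 rad (119.5°).
Interpolate at f = 1/2 with slerp weights a = sin((1−f)δ)/sin δ ≈ 0.993, b = sin(fδ)/sin δ ≈ 0.993.
p = a·p₁ + b·p₂ ≈ (0.875, 0.387, -0.291); φ = arcsin(p_z) ≈ -16.94°, λ = atan2(p_y, p_x) ≈ 23.86°.

≈ 17°S, 24°E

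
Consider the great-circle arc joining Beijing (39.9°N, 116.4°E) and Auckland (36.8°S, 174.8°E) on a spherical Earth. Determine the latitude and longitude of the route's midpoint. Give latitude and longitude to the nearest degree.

≈ (2°N, 146°E)

Convert each endpoint to a unit vector on the sphere (x = cos φ cos λ, y = cos φ sin λ, z = sin φ).
The central angle between the endpoints is δ = arccos(p₁·p₂) ≈ 1.633 rad (93.6°).
Interpolate at f = 1/2 with slerp weights a = sin((1−f)δ)/sin δ ≈ 0.730, b = sin(fδ)/sin δ ≈ 0.730.
p = a·p₁ + b·p₂ ≈ (-0.831, 0.555, 0.031); φ = arcsin(p_z) ≈ 1.78°, λ = atan2(p_y, p_x) ≈ 146.29°.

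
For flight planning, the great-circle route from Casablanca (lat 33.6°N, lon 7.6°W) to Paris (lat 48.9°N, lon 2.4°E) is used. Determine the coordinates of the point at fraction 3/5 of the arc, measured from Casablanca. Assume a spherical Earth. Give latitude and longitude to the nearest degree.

Write both endpoints as unit vectors p₁, p₂ with components (cos φ cos λ, cos φ sin λ, sin φ).
The central angle between the endpoints is δ = arccos(p₁·p₂) ≈ 0.297 rad (17.0°).
Interpolate at f = 3/5 with slerp weights a = sin((1−f)δ)/sin δ ≈ 0.405, b = sin(fδ)/sin δ ≈ 0.606.
p = a·p₁ + b·p₂ ≈ (0.732, -0.028, 0.681); φ = arcsin(p_z) ≈ 42.89°, λ = atan2(p_y, p_x) ≈ -2.19°.

≈ lat 43°N, lon 2°W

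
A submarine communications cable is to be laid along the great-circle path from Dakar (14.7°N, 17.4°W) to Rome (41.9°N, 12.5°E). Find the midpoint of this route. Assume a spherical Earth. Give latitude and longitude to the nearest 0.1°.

Convert each endpoint to a unit vector on the sphere (x = cos φ cos λ, y = cos φ sin λ, z = sin φ).
The central angle between the endpoints is δ = arccos(p₁·p₂) ≈ 0.654 rad (37.5°).
Interpolate at f = 1/2 with slerp weights a = sin((1−f)δ)/sin δ ≈ 0.528, b = sin(fδ)/sin δ ≈ 0.528.
p = a·p₁ + b·p₂ ≈ (0.871, -0.068, 0.487); φ = arcsin(p_z) ≈ 29.12°, λ = atan2(p_y, p_x) ≈ -4.44°.

≈ 29.1°N, 4.4°W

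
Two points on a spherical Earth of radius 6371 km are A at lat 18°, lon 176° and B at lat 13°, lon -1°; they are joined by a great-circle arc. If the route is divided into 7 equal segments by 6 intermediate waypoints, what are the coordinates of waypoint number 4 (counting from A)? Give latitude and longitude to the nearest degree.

Write both endpoints as unit vectors p₁, p₂ with components (cos φ cos λ, cos φ sin λ, sin φ).
The central angle between the endpoints is δ = arccos(p₁·p₂) ≈ 2.598 rad (148.9°).
Interpolate at f = 4/7 with slerp weights a = sin((1−f)δ)/sin δ ≈ 1.735, b = sin(fδ)/sin δ ≈ 1.927.
p = a·p₁ + b·p₂ ≈ (0.231, 0.082, 0.970); φ = arcsin(p_z) ≈ 75.81°, λ = atan2(p_y, p_x) ≈ 19.63°.

≈ lat 76°, lon 20°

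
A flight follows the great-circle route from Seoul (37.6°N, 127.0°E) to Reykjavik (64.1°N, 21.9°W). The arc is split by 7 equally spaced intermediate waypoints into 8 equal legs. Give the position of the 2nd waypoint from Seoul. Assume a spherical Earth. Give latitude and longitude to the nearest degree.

The haversine formula gives a central angle δ ≈ 1.316 rad (75.4°) between the endpoints.
Interpolate at f = 2/8 with slerp weights a = sin((1−f)δ)/sin δ ≈ 0.862, b = sin(fδ)/sin δ ≈ 0.334.
p = a·p₁ + b·p₂ ≈ (-0.276, 0.491, 0.826); φ = arcsin(p_z) ≈ 55.72°, λ = atan2(p_y, p_x) ≈ 119.32°.

≈ 56°N, 119°E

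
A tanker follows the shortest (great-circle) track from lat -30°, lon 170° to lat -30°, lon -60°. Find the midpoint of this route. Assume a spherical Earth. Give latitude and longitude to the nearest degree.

≈ lat -54°, lon -125°

Write both endpoints as unit vectors p₁, p₂ with components (cos φ cos λ, cos φ sin λ, sin φ).
The central angle between the endpoints is δ = arccos(p₁·p₂) ≈ 1.805 rad (103.4°).
Interpolate at f = 1/2 with slerp weights a = sin((1−f)δ)/sin δ ≈ 0.807, b = sin(fδ)/sin δ ≈ 0.807.
p = a·p₁ + b·p₂ ≈ (-0.339, -0.484, -0.807); φ = arcsin(p_z) ≈ -53.80°, λ = atan2(p_y, p_x) ≈ -125.00°.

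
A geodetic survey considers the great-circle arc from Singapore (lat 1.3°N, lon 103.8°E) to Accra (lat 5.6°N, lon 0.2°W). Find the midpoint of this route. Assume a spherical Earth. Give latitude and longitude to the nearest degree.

≈ lat 6°N, lon 52°E

Convert each endpoint to a unit vector on the sphere (x = cos φ cos λ, y = cos φ sin λ, z = sin φ).
The central angle between the endpoints is δ = arccos(p₁·p₂) ≈ 1.812 rad (103.8°).
Interpolate at f = 1/2 with slerp weights a = sin((1−f)δ)/sin δ ≈ 0.810, b = sin(fδ)/sin δ ≈ 0.810.
p = a·p₁ + b·p₂ ≈ (0.613, 0.784, 0.097); φ = arcsin(p_z) ≈ 5.59°, λ = atan2(p_y, p_x) ≈ 51.97°.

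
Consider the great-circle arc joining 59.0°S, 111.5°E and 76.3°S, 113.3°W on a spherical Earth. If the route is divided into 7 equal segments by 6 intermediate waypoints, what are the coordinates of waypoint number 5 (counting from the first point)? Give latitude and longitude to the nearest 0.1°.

Convert each endpoint to a unit vector on the sphere (x = cos φ cos λ, y = cos φ sin λ, z = sin φ).
The central angle between the endpoints is δ = arccos(p₁·p₂) ≈ 0.728 rad (41.7°).
Interpolate at f = 5/7 with slerp weights a = sin((1−f)δ)/sin δ ≈ 0.310, b = sin(fδ)/sin δ ≈ 0.747.
p = a·p₁ + b·p₂ ≈ (-0.129, -0.014, -0.992); φ = arcsin(p_z) ≈ -82.57°, λ = atan2(p_y, p_x) ≈ -173.91°.

≈ 82.6°S, 173.9°W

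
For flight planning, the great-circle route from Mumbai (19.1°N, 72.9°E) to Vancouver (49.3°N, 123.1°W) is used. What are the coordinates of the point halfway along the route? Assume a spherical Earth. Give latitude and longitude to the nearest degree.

The haversine formula gives a central angle δ ≈ 1.922 rad (110.1°) between the endpoints.
Interpolate at f = 1/2 with slerp weights a = sin((1−f)δ)/sin δ ≈ 0.873, b = sin(fδ)/sin δ ≈ 0.873.
p = a·p₁ + b·p₂ ≈ (-0.068, 0.312, 0.948); φ = arcsin(p_z) ≈ 71.39°, λ = atan2(p_y, p_x) ≈ 102.37°.

≈ (71°N, 102°E)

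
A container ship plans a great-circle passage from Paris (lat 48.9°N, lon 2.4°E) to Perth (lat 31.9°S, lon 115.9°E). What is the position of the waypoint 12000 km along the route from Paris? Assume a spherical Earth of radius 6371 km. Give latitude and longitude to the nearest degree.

From cos δ = sin φ₁ sin φ₂ + cos φ₁ cos φ₂ cos Δλ, the central angle is δ ≈ 2.240 rad (128.4°). The total great-circle distance is δ·R ≈ 2.240 × 6371 ≈ 14274 km, so the target fraction is f = 12000/14274 ≈ 0.841.
Interpolate at f ≈ 0.841 with slerp weights a = sin((1−f)δ)/sin δ ≈ 0.446, b = sin(fδ)/sin δ ≈ 1.214.
p = a·p₁ + b·p₂ ≈ (-0.157, 0.939, -0.305); φ = arcsin(p_z) ≈ -17.79°, λ = atan2(p_y, p_x) ≈ 99.51°.

≈ lat 18°S, lon 100°E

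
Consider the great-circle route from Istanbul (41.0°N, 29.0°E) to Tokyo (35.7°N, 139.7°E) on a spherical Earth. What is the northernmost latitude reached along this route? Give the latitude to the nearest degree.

The great circle lies in the plane with unit normal n̂ = (p₁ × p₂)/|p₁ × p₂|.
Here n̂_z ≈ +0.581; the vertex latitude is φ_max = arccos|n̂_z| ≈ 54.5°.

≈ 54°N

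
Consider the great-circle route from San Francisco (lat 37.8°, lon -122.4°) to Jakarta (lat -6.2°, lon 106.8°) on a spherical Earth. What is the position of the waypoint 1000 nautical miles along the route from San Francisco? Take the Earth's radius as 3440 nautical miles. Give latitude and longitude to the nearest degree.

≈ lat 42°, lon -143°

Write both endpoints as unit vectors p₁, p₂ with components (cos φ cos λ, cos φ sin λ, sin φ).
The central angle between the endpoints is δ = arccos(p₁·p₂) ≈ 2.189 rad (125.4°). The total great-circle distance is δ·R ≈ 2.189 × 3440 ≈ 7530 nmi, so the target fraction is f = 1000/7530 ≈ 0.133.
Interpolate at f ≈ 0.133 with slerp weights a = sin((1−f)δ)/sin δ ≈ 1.162, b = sin(fδ)/sin δ ≈ 0.352.
p = a·p₁ + b·p₂ ≈ (-0.593, -0.440, 0.674); φ = arcsin(p_z) ≈ 42.39°, λ = atan2(p_y, p_x) ≈ -143.40°.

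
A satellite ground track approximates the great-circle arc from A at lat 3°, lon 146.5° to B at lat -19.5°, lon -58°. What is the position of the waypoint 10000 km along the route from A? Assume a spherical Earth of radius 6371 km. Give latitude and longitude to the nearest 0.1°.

Write both endpoints as unit vectors p₁, p₂ with components (cos φ cos λ, cos φ sin λ, sin φ).
The central angle between the endpoints is δ = arccos(p₁·p₂) ≈ 2.634 rad (150.9°). The total great-circle distance is δ·R ≈ 2.634 × 6371 ≈ 16783 km, so the target fraction is f = 10000/16783 ≈ 0.596.
Interpolate at f ≈ 0.596 with slerp weights a = sin((1−f)δ)/sin δ ≈ 1.800, b = sin(fδ)/sin δ ≈ 2.058.
p = a·p₁ + b·p₂ ≈ (-0.471, -0.653, -0.593); φ = arcsin(p_z) ≈ -36.36°, λ = atan2(p_y, p_x) ≈ -125.80°.

≈ lat -36.4°, lon -125.8°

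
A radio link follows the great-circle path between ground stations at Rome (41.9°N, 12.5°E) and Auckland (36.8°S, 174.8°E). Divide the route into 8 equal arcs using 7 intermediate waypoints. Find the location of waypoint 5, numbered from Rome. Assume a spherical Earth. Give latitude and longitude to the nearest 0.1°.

≈ 1.6°N, 122.2°E

From cos δ = sin φ₁ sin φ₂ + cos φ₁ cos φ₂ cos Δλ, the central angle is δ ≈ 2.887 rad (165.4°).
Interpolate at f = 5/8 with slerp weights a = sin((1−f)δ)/sin δ ≈ 3.510, b = sin(fδ)/sin δ ≈ 3.866.
p = a·p₁ + b·p₂ ≈ (-0.532, 0.846, 0.028); φ = arcsin(p_z) ≈ 1.62°, λ = atan2(p_y, p_x) ≈ 122.18°.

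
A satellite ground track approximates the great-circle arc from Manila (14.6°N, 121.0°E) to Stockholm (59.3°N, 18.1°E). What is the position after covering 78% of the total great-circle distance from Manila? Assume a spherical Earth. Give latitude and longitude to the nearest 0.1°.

≈ (60.1°N, 55.1°E)

Convert each endpoint to a unit vector on the sphere (x = cos φ cos λ, y = cos φ sin λ, z = sin φ).
The central angle between the endpoints is δ = arccos(p₁·p₂) ≈ 1.464 rad (83.9°).
Interpolate at f = 0.78 with slerp weights a = sin((1−f)δ)/sin δ ≈ 0.318, b = sin(fδ)/sin δ ≈ 0.915.
p = a·p₁ + b·p₂ ≈ (0.285, 0.409, 0.867); φ = arcsin(p_z) ≈ 60.08°, λ = atan2(p_y, p_x) ≈ 55.12°.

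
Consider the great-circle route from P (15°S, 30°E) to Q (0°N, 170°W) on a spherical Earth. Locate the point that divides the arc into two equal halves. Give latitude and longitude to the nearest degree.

Write both endpoints as unit vectors p₁, p₂ with components (cos φ cos λ, cos φ sin λ, sin φ).
The central angle between the endpoints is δ = arccos(p₁·p₂) ≈ 2.709 rad (155.2°).
Interpolate at f = 1/2 with slerp weights a = sin((1−f)δ)/sin δ ≈ 2.327, b = sin(fδ)/sin δ ≈ 2.327.
p = a·p₁ + b·p₂ ≈ (-0.345, 0.720, -0.602); φ = arcsin(p_z) ≈ -37.04°, λ = atan2(p_y, p_x) ≈ 115.61°.

≈ (37°S, 116°E)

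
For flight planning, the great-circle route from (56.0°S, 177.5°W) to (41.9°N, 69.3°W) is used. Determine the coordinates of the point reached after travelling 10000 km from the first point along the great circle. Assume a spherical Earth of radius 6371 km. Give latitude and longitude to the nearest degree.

≈ (8°N, 100°W)

The haversine formula gives a central angle δ ≈ 2.324 rad (133.1°) between the endpoints. The total great-circle distance is δ·R ≈ 2.324 × 6371 ≈ 14803 km, so the target fraction is f = 10000/14803 ≈ 0.676.
Interpolate at f ≈ 0.676 with slerp weights a = sin((1−f)δ)/sin δ ≈ 0.938, b = sin(fδ)/sin δ ≈ 1.370.
p = a·p₁ + b·p₂ ≈ (-0.163, -0.977, 0.137); φ = arcsin(p_z) ≈ 7.90°, λ = atan2(p_y, p_x) ≈ -99.50°.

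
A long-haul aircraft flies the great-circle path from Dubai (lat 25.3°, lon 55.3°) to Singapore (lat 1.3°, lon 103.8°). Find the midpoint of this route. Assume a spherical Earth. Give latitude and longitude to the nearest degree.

Convert each endpoint to a unit vector on the sphere (x = cos φ cos λ, y = cos φ sin λ, z = sin φ).
The central angle between the endpoints is δ = arccos(p₁·p₂) ≈ 0.916 rad (52.5°).
Interpolate at f = 1/2 with slerp weights a = sin((1−f)δ)/sin δ ≈ 0.558, b = sin(fδ)/sin δ ≈ 0.558.
p = a·p₁ + b·p₂ ≈ (0.154, 0.956, 0.251); φ = arcsin(p_z) ≈ 14.53°, λ = atan2(p_y, p_x) ≈ 80.85°.

≈ lat 15°, lon 81°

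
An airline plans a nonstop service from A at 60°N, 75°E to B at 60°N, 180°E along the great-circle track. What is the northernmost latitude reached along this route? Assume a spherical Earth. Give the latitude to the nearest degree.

≈ 71°N

The great circle lies in the plane with unit normal n̂ = (p₁ × p₂)/|p₁ × p₂|.
Here n̂_z ≈ +0.332; the vertex latitude is φ_max = arccos|n̂_z| ≈ 70.6°.
Check via Clairaut: cos φ_max = |cos φ₁| · sin C = cos(60.0°)·sin(41.5°) ≈ 0.332, again giving ≈ 70.6°.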